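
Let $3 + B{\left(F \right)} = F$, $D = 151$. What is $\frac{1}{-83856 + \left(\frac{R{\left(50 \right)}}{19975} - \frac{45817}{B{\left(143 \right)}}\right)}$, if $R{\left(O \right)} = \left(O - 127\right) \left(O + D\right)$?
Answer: $- \frac{559300}{47084133071} \approx -1.1879 \cdot 10^{-5}$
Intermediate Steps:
$R{\left(O \right)} = \left(-127 + O\right) \left(151 + O\right)$ ($R{\left(O \right)} = \left(O - 127\right) \left(O + 151\right) = \left(-127 + O\right) \left(151 + O\right)$)
$B{\left(F \right)} = -3 + F$
$\frac{1}{-83856 + \left(\frac{R{\left(50 \right)}}{19975} - \frac{45817}{B{\left(143 \right)}}\right)} = \frac{1}{-83856 + \left(\frac{-19177 + 50^{2} + 24 \cdot 50}{19975} - \frac{45817}{-3 + 143}\right)} = \frac{1}{-83856 - \left(\frac{45817}{140} - \left(-19177 + 2500 + 1200\right) \frac{1}{19975}\right)} = \frac{1}{-83856 - \frac{183472271}{559300}} = \frac{1}{- \frac{47084133071}{559300}} = - \frac{559300}{47084133071}$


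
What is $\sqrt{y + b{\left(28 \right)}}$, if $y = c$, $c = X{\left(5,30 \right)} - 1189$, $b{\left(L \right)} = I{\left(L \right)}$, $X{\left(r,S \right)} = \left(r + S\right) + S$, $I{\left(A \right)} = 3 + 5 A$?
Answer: $3 i \sqrt{109} \approx 31.321 i$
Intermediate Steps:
$X{\left(r,S \right)} = r + 2 S$ ($X{\left(r,S \right)} = \left(S + r\right) + S = r + 2 S$)
$b{\left(L \right)} = 3 + 5 L$
$c = -1124$ ($c = \left(5 + 2 \cdot 30\right) - 1189 = \left(5 + 60\right) - 1189 = 65 - 1189 = -1124$)
$y = -1124$
$\sqrt{y + b{\left(28 \right)}} = \sqrt{-1124 + \left(3 + 5 \cdot 28\right)} = \sqrt{-1124 + \left(3 + 140\right)} = \sqrt{-1124 + 143} = \sqrt{-981} = 3 i \sqrt{109}$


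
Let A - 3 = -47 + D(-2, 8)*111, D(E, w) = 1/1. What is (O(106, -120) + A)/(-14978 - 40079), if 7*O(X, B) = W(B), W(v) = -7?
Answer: -66/55057 ≈ -0.0011988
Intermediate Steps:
D(E, w) = 1
O(X, B) = -1 (O(X, B) = (1/7)*(-7) = -1)
A = 67 (A = 3 + (-47 + 1*111) = 3 + (-47 + 111) = 3 + 64 = 67)
(O(106, -120) + A)/(-14978 - 40079) = (-1 + 67)/(-14978 - 40079) = 66/(-55057) = 66*(-1/55057) = -66/55057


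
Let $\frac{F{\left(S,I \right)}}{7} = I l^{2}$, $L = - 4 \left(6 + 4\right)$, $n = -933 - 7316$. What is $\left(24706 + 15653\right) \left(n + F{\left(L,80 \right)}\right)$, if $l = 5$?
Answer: $232104609$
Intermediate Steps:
$n = -8249$
$L = -40$ ($L = \left(-4\right) 10 = -40$)
$F{\left(S,I \right)} = 175 I$ ($F{\left(S,I \right)} = 7 I 5^{2} = 7 I 25 = 7 \cdot 25 I = 175 I$)
$\left(24706 + 15653\right) \left(n + F{\left(L,80 \right)}\right) = \left(24706 + 15653\right) \left(-8249 + 175 \cdot 80\right) = 40359 \left(-8249 + 14000\right) = 40359 \cdot 5751 = 232104609$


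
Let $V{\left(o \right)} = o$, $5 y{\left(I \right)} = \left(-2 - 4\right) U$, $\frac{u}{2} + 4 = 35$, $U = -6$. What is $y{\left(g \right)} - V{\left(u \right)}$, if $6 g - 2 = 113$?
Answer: $- \frac{274}{5} \approx -54.8$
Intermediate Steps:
$g = \frac{115}{6}$ ($g = \frac{1}{3} + \frac{1}{6} \cdot 113 = \frac{1}{3} + \frac{113}{6} = \frac{115}{6} \approx 19.167$)
$u = 62$ ($u = -8 + 2 \cdot 35 = -8 + 70 = 62$)
$y{\left(I \right)} = \frac{36}{5}$ ($y{\left(I \right)} = \frac{\left(-2 - 4\right) \left(-6\right)}{5} = \frac{\left(-6\right) \left(-6\right)}{5} = \frac{1}{5} \cdot 36 = \frac{36}{5}$)
$y{\left(g \right)} - V{\left(u \right)} = \frac{36}{5} - 62 = - \frac{274}{5}$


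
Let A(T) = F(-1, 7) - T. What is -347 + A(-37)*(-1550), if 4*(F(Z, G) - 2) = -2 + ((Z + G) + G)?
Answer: -130119/2 ≈ -65060.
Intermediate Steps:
F(Z, G) = 3/2 + G/2 + Z/4 (F(Z, G) = 2 + (-2 + ((Z + G) + G))/4 = 2 + (-2 + ((G + Z) + G))/4 = 2 + (-2 + (Z + 2*G))/4 = 2 + (-2 + Z + 2*G)/4 = 2 + (-½ + G/2 + Z/4) = 3/2 + G/2 + Z/4)
A(T) = 19/4 - T (A(T) = (3/2 + (½)*7 + (¼)*(-1)) - T = (3/2 + 7/2 - ¼) - T = 19/4 - T)
-347 + A(-37)*(-1550) = -347 + (19/4 - 1*(-37))*(-1550) = -347 + (19/4 + 37)*(-1550) = -347 + (167/4)*(-1550) = -347 - 129425/2 = -130119/2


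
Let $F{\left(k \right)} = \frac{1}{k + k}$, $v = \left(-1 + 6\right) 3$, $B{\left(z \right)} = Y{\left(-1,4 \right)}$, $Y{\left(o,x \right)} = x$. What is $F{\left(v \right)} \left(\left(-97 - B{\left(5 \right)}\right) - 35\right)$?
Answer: $- \frac{68}{15} \approx -4.5333$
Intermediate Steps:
$B{\left(z \right)} = 4$
$v = 15$ ($v = 5 \cdot 3 = 15$)
$F{\left(k \right)} = \frac{1}{2 k}$
$F{\left(v \right)} \left(\left(-97 - B{\left(5 \right)}\right) - 35\right) = \frac{1}{2 \cdot 15} \left(\left(-97 - 4\right) - 35\right) = \frac{1}{2} \cdot \frac{1}{15} \left(\left(-97 - 4\right) - 35\right) = \frac{-101 - 35}{30} = \frac{1}{30} \left(-136\right) = - \frac{68}{15}$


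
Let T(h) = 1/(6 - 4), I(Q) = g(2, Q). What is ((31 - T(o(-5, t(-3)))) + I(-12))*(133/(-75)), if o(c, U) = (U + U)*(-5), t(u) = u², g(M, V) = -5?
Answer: -2261/50 ≈ -45.220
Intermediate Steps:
o(c, U) = -10*U (o(c, U) = (2*U)*(-5) = -10*U)
I(Q) = -5
T(h) = ½ (T(h) = 1/2 = ½)
((31 - T(o(-5, t(-3)))) + I(-12))*(133/(-75)) = ((31 - 1*½) - 5)*(133/(-75)) = ((31 - ½) - 5)*(133*(-1/75)) = (61/2 - 5)*(-133/75) = (51/2)*(-133/75) = -2261/50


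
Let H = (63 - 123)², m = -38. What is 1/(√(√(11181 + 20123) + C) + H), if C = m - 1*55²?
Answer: 1/(3600 + I*√(3063 - 2*√7826)) ≈ 0.00027772 - 4.144e-6*I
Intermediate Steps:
H = 3600 (H = (-60)² = 3600)
C = -3063 (C = -38 - 1*55² = -38 - 1*3025 = -38 - 3025 = -3063)
1/(√(√(11181 + 20123) + C) + H) = 1/(√(√(11181 + 20123) - 3063) + 3600) = 1/(√(√31304 - 3063) + 3600) = 1/(√(2*√7826 - 3063) + 3600) = 1/(√(-3063 + 2*√7826) + 3600) = 1/(3600 + √(-3063 + 2*√7826))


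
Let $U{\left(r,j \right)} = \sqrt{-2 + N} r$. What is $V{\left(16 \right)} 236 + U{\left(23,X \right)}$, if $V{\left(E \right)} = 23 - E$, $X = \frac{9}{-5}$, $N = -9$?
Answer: $1652 + 23 i \sqrt{11} \approx 1652.0 + 76.282 i$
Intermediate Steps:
$X = - \frac{9}{5}$ ($X = 9 \left(- \frac{1}{5}\right) = - \frac{9}{5} \approx -1.8$)
$U{\left(r,j \right)} = i r \sqrt{11}$ ($U{\left(r,j \right)} = \sqrt{-2 - 9} r = \sqrt{-11} r = i \sqrt{11} r = i r \sqrt{11}$)
$V{\left(16 \right)} 236 + U{\left(23,X \right)} = \left(23 - 16\right) 236 + i 23 \sqrt{11} = \left(23 - 16\right) 236 + 23 i \sqrt{11} = 7 \cdot 236 + 23 i \sqrt{11} = 1652 + 23 i \sqrt{11}$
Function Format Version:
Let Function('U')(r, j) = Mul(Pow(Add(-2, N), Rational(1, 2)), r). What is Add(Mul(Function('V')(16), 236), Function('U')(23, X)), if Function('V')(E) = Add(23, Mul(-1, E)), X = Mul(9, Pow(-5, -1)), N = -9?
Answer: Add(1652, Mul(23, I, Pow(11, Rational(1, 2)))) ≈ Add(1652.0, Mul(76.282, I))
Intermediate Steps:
X = Rational(-9, 5) (X = Mul(9, Rational(-1, 5)) = Rational(-9, 5) ≈ -1.8000)
Function('U')(r, j) = Mul(I, r, Pow(11, Rational(1, 2))) (Function('U')(r, j) = Mul(Pow(Add(-2, -9), Rational(1, 2)), r) = Mul(Pow(-11, Rational(1, 2)), r) = Mul(Mul(I, Pow(11, Rational(1, 2))), r) = Mul(I, r, Pow(11, Rational(1, 2))))
Add(Mul(Function('V')(16), 236), Function('U')(23, X)) = Add(Mul(Add(23, Mul(-1, 16)), 236), Mul(I, 23, Pow(11, Rational(1, 2)))) = Add(Mul(Add(23, -16), 236), Mul(23, I, Pow(11, Rational(1, 2)))) = Add(Mul(7, 236), Mul(23, I, Pow(11, Rational(1, 2)))) = Add(1652, Mul(23, I, Pow(11, Rational(1, 2))))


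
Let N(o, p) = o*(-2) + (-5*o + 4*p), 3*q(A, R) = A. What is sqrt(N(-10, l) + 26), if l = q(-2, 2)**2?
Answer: 4*sqrt(55)/3 ≈ 9.8883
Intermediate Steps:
q(A, R) = A/3
l = 4/9 (l = ((1/3)*(-2))**2 = (-2/3)**2 = 4/9 ≈ 0.44444)
N(o, p) = -7*o + 4*p (N(o, p) = -2*o + (-5*o + 4*p) = -7*o + 4*p)
sqrt(N(-10, l) + 26) = sqrt((-7*(-10) + 4*(4/9)) + 26) = sqrt((70 + 16/9) + 26) = sqrt(646/9 + 26) = sqrt(880/9) = 4*sqrt(55)/3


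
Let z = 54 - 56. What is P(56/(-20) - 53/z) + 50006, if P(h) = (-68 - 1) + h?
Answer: 499607/10 ≈ 49961.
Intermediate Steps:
z = -2
P(h) = -69 + h
P(56/(-20) - 53/z) + 50006 = (-69 + (56/(-20) - 53/(-2))) + 50006 = (-69 + (56*(-1/20) - 53*(-1/2))) + 50006 = (-69 + (-14/5 + 53/2)) + 50006 = (-69 + 237/10) + 50006 = -453/10 + 50006 = 499607/10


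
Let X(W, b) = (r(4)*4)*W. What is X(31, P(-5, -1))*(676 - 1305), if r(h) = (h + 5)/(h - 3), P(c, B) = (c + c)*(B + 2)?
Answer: -701964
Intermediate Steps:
P(c, B) = 2*c*(2 + B) (P(c, B) = (2*c)*(2 + B) = 2*c*(2 + B))
r(h) = (5 + h)/(-3 + h)
X(W, b) = 36*W (X(W, b) = (((5 + 4)/(-3 + 4))*4)*W = ((9/1)*4)*W = ((1*9)*4)*W = (9*4)*W = 36*W)
X(31, P(-5, -1))*(676 - 1305) = (36*31)*(676 - 1305) = 1116*(-629) = -701964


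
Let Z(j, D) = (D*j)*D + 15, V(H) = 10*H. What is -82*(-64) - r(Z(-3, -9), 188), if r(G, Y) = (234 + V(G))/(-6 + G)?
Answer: 204331/39 ≈ 5239.3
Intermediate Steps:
Z(j, D) = 15 + j*D**2 (Z(j, D) = j*D**2 + 15 = 15 + j*D**2)
r(G, Y) = (234 + 10*G)/(-6 + G)
-82*(-64) - r(Z(-3, -9), 188) = -82*(-64) - 2*(117 + 5*(15 - 3*(-9)**2))/(-6 + (15 - 3*(-9)**2)) = 5248 - 2*(117 + 5*(15 - 3*81))/(-6 + (15 - 3*81)) = 5248 - 2*(117 + 5*(15 - 243))/(-6 + (15 - 243)) = 5248 - 2*(117 + 5*(-228))/(-6 - 228) = 5248 - 2*(117 - 1140)/(-234) = 5248 - 2*(-1)*(-1023)/234 = 5248 - 1*341/39 = 5248 - 341/39 = 204331/39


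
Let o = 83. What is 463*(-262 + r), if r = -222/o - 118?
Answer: -14705806/83 ≈ -1.7718e+5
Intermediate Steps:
r = -10016/83 (r = -222/83 - 118 = -10016/83 ≈ -120.67)
463*(-262 + r) = 463*(-262 - 10016/83) = 463*(-31762/83) = -14705806/83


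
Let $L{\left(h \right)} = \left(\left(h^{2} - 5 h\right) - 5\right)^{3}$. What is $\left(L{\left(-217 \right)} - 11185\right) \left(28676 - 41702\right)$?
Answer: $-1455841063180702224$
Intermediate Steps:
$L{\left(h \right)} = \left(-5 + h^{2} - 5 h\right)^{3}$
$\left(L{\left(-217 \right)} - 11185\right) \left(28676 - 41702\right) = \left(- \left(5 - \left(-217\right)^{2} + 5 \left(-217\right)\right)^{3} - 11185\right) \left(28676 - 41702\right) = \left(- \left(5 - 47089 - 1085\right)^{3} - 11185\right) \left(-13026\right) = \left(- \left(-48169\right)^{3} - 11185\right) \left(-13026\right) = \left(\left(-1\right) \left(-111764245610809\right) - 11185\right) \left(-13026\right) = \left(111764245610809 - 11185\right) \left(-13026\right) = 111764245599624 \left(-13026\right) = -1455841063180702224$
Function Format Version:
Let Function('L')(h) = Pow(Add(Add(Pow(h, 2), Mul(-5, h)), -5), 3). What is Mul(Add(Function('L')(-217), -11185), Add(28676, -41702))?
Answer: -1455841063180702224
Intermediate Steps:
Function('L')(h) = Pow(Add(-5, Pow(h, 2), Mul(-5, h)), 3)
Mul(Add(Function('L')(-217), -11185), Add(28676, -41702)) = Mul(Add(Mul(-1, Pow(Add(5, Mul(-1, Pow(-217, 2)), Mul(5, -217)), 3)), -11185), Add(28676, -41702)) = Mul(Add(Mul(-1, Pow(Add(5, Mul(-1, 47089), -1085), 3)), -11185), -13026) = Mul(Add(Mul(-1, Pow(Add(5, -47089, -1085), 3)), -11185), -13026) = Mul(Add(Mul(-1, Pow(-48169, 3)), -11185), -13026) = Mul(Add(Mul(-1, -111764245610809), -11185), -13026) = Mul(Add(111764245610809, -11185), -13026) = Mul(111764245599624, -13026) = -1455841063180702224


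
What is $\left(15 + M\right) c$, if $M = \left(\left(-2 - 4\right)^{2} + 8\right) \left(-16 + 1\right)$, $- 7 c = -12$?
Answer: $- \frac{7740}{7} \approx -1105.7$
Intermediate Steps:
$c = \frac{12}{7}$ ($c = \left(- \frac{1}{7}\right) \left(-12\right) = \frac{12}{7} \approx 1.7143$)
$M = -660$ ($M = \left(\left(-6\right)^{2} + 8\right) \left(-15\right) = \left(36 + 8\right) \left(-15\right) = 44 \left(-15\right) = -660$)
$\left(15 + M\right) c = \left(15 - 660\right) \frac{12}{7} = \left(-645\right) \frac{12}{7} = - \frac{7740}{7}$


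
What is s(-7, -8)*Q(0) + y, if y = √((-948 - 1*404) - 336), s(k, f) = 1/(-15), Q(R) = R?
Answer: 2*I*√422 ≈ 41.085*I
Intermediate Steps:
s(k, f) = -1/15
y = 2*I*√422 (y = √((-948 - 404) - 336) = √(-1352 - 336) = √(-1688) = 2*I*√422 ≈ 41.085*I)
s(-7, -8)*Q(0) + y = -1/15*0 + 2*I*√422 = 0 + 2*I*√422 = 2*I*√422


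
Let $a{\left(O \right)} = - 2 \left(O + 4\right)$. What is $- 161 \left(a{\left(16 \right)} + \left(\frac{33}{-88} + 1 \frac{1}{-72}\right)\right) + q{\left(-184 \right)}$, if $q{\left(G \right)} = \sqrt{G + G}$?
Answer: $\frac{117047}{18} + 4 i \sqrt{23} \approx 6502.6 + 19.183 i$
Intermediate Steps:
$q{\left(G \right)} = \sqrt{2} \sqrt{G}$ ($q{\left(G \right)} = \sqrt{2 G} = \sqrt{2} \sqrt{G}$)
$a{\left(O \right)} = -8 - 2 O$ ($a{\left(O \right)} = - 2 \left(4 + O\right) = -8 - 2 O$)
$- 161 \left(a{\left(16 \right)} + \left(\frac{33}{-88} + 1 \frac{1}{-72}\right)\right) + q{\left(-184 \right)} = - 161 \left(\left(-8 - 32\right) + \left(\frac{33}{-88} + 1 \frac{1}{-72}\right)\right) + \sqrt{2} \sqrt{-184} = - 161 \left(\left(-8 - 32\right) + \left(33 \left(- \frac{1}{88}\right) + 1 \left(- \frac{1}{72}\right)\right)\right) + \sqrt{2} \cdot 2 i \sqrt{46} = - 161 \left(-40 - \frac{7}{18}\right) + 4 i \sqrt{23} = \left(-161\right) \left(- \frac{727}{18}\right) + 4 i \sqrt{23} = \frac{117047}{18} + 4 i \sqrt{23}$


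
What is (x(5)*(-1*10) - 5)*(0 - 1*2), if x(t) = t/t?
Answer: 30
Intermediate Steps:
x(t) = 1
(x(5)*(-1*10) - 5)*(0 - 1*2) = (1*(-1*10) - 5)*(0 - 1*2) = (1*(-10) - 5)*(0 - 2) = (-10 - 5)*(-2) = -15*(-2) = 30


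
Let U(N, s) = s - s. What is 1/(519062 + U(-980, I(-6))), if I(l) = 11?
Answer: 1/519062 ≈ 1.9266e-6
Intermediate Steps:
U(N, s) = 0
1/(519062 + U(-980, I(-6))) = 1/(519062 + 0) = 1/519062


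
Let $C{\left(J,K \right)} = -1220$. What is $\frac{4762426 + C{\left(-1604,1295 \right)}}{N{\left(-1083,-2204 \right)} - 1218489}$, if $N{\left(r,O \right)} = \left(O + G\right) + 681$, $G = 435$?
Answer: $- \frac{4761206}{1219577} \approx -3.904$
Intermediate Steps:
$N{\left(r,O \right)} = 1116 + O$ ($N{\left(r,O \right)} = \left(O + 435\right) + 681 = \left(435 + O\right) + 681 = 1116 + O$)
$\frac{4762426 + C{\left(-1604,1295 \right)}}{N{\left(-1083,-2204 \right)} - 1218489} = \frac{4762426 - 1220}{\left(1116 - 2204\right) - 1218489} = \frac{4761206}{-1088 - 1218489} = \frac{4761206}{-1219577} = 4761206 \left(- \frac{1}{1219577}\right) = - \frac{4761206}{1219577}$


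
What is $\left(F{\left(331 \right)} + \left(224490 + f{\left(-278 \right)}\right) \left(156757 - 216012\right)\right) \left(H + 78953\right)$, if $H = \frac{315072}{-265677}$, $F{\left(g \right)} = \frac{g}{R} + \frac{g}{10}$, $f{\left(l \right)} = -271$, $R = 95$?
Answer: $- \frac{17650045556320043607097}{16826210} \approx -1.049 \cdot 10^{15}$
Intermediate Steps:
$F{\left(g \right)} = \frac{21 g}{190}$ ($F{\left(g \right)} = \frac{g}{95} + \frac{g}{10} = \frac{21 g}{190}$)
$H = - \frac{105024}{88559}$ ($H = 315072 \left(- \frac{1}{265677}\right) = - \frac{105024}{88559} \approx -1.1859$)
$\left(F{\left(331 \right)} + \left(224490 + f{\left(-278 \right)}\right) \left(156757 - 216012\right)\right) \left(H + 78953\right) = \left(\frac{21}{190} \cdot 331 + \left(224490 - 271\right) \left(156757 - 216012\right)\right) \left(- \frac{105024}{88559} + 78953\right) = \left(\frac{6951}{190} + 224219 \left(-59255\right)\right) \frac{6991893703}{88559} = \left(\frac{6951}{190} - 13286096845\right) \frac{6991893703}{88559} = \left(- \frac{2524358393599}{190}\right) \frac{6991893703}{88559} = - \frac{17650045556320043607097}{16826210}$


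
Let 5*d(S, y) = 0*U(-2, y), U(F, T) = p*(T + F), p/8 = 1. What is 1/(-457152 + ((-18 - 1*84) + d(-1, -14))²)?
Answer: -1/446748 ≈ -2.2384e-6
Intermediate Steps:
p = 8 (p = 8*1 = 8)
U(F, T) = 8*F + 8*T (U(F, T) = 8*(T + F) = 8*(F + T) = 8*F + 8*T)
d(S, y) = 0 (d(S, y) = (0*(8*(-2) + 8*y))/5 = (0*(-16 + 8*y))/5 = (⅕)*0 = 0)
1/(-457152 + ((-18 - 1*84) + d(-1, -14))²) = 1/(-457152 + ((-18 - 1*84) + 0)²) = 1/(-457152 + ((-18 - 84) + 0)²) = 1/(-457152 + (-102 + 0)²) = 1/(-457152 + (-102)²) = 1/(-457152 + 10404) = 1/(-446748) = -1/446748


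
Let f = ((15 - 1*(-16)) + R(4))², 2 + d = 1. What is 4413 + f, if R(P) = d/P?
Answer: 85737/16 ≈ 5358.6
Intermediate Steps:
d = -1 (d = -2 + 1 = -1)
R(P) = -1/P
f = 15129/16 (f = ((15 - 1*(-16)) - 1/4)² = ((15 + 16) - 1*¼)² = (31 - ¼)² = (123/4)² = 15129/16 ≈ 945.56)
4413 + f = 4413 + 15129/16 = 85737/16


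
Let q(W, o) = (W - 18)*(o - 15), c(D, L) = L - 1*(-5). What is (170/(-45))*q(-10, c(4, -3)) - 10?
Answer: -12466/9 ≈ -1385.1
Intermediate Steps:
c(D, L) = 5 + L (c(D, L) = L + 5 = 5 + L)
q(W, o) = (-18 + W)*(-15 + o)
(170/(-45))*q(-10, c(4, -3)) - 10 = (170/(-45))*(270 - 18*(5 - 3) - 15*(-10) - 10*(5 - 3)) - 10 = (170*(-1/45))*(270 - 18*2 + 150 - 10*2) - 10 = -34*(270 - 36 + 150 - 20)/9 - 10 = -34/9*364 - 10 = -12376/9 - 10 = -12466/9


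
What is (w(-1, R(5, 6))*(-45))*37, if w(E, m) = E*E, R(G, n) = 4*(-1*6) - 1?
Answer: -1665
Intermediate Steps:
R(G, n) = -25 (R(G, n) = 4*(-6) - 1 = -24 - 1 = -25)
w(E, m) = E²
(w(-1, R(5, 6))*(-45))*37 = ((-1)²*(-45))*37 = (1*(-45))*37 = -45*37 = -1665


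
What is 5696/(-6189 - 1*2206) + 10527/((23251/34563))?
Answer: 3054343827199/195192145 ≈ 15648.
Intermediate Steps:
5696/(-6189 - 1*2206) + 10527/((23251/34563)) = 5696/(-6189 - 2206) + 10527/((23251*(1/34563))) = 5696/(-8395) + 10527/(23251/34563) = 5696*(-1/8395) + 10527*(34563/23251) = -5696/8395 + 363844701/23251 = 3054343827199/195192145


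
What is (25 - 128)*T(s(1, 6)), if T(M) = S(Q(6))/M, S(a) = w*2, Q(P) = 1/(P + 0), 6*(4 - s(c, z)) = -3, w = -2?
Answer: 824/9 ≈ 91.556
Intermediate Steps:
s(c, z) = 9/2 (s(c, z) = 4 - ⅙*(-3) = 4 + ½ = 9/2)
Q(P) = 1/P
S(a) = -4 (S(a) = -2*2 = -4)
T(M) = -4/M
(25 - 128)*T(s(1, 6)) = (25 - 128)*(-4/9/2) = -(-412)*2/9 = -103*(-8/9) = 824/9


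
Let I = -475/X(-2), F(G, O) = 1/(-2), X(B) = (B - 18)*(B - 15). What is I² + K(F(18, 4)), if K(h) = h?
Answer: 6713/4624 ≈ 1.4518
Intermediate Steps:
X(B) = (-18 + B)*(-15 + B)
F(G, O) = -½
I = -95/68 (I = -475/(270 + (-2)² - 33*(-2)) = -475/(270 + 4 + 66) = -475/340 = -475*1/340 = -95/68 ≈ -1.3971)
I² + K(F(18, 4)) = (-95/68)² - ½ = 9025/4624 - ½ = 6713/4624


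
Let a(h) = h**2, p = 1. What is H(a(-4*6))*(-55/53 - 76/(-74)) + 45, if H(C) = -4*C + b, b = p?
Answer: 136608/1961 ≈ 69.662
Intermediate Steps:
b = 1
H(C) = 1 - 4*C (H(C) = -4*C + 1 = 1 - 4*C)
H(a(-4*6))*(-55/53 - 76/(-74)) + 45 = (1 - 4*(-4*6)**2)*(-55/53 - 76/(-74)) + 45 = (1 - 4*(-24)**2)*(-55*1/53 - 76*(-1/74)) + 45 = (1 - 4*576)*(-55/53 + 38/37) + 45 = (1 - 2304)*(-21/1961) + 45 = -2303*(-21/1961) + 45 = 48363/1961 + 45 = 136608/1961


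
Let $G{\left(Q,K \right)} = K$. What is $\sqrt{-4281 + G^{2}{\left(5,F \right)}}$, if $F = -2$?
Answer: $i \sqrt{4277} \approx 65.399 i$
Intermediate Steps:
$\sqrt{-4281 + G^{2}{\left(5,F \right)}} = \sqrt{-4281 + \left(-2\right)^{2}} = \sqrt{-4281 + 4} = \sqrt{-4277} = i \sqrt{4277}$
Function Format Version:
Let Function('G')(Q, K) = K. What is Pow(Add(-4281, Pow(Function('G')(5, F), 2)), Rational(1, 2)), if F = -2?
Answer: Mul(I, Pow(4277, Rational(1, 2))) ≈ Mul(65.399, I)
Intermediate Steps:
Pow(Add(-4281, Pow(Function('G')(5, F), 2)), Rational(1, 2)) = Pow(Add(-4281, Pow(-2, 2)), Rational(1, 2)) = Pow(Add(-4281, 4), Rational(1, 2)) = Pow(-4277, Rational(1, 2)) = Mul(I, Pow(4277, Rational(1, 2)))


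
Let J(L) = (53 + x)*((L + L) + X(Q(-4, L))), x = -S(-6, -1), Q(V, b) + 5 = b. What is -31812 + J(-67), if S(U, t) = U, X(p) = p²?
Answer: 266138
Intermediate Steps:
Q(V, b) = -5 + b
x = 6 (x = -1*(-6) = 6)
J(L) = 59*(-5 + L)² + 118*L (J(L) = (53 + 6)*((L + L) + (-5 + L)²) = 59*(2*L + (-5 + L)²) = 59*((-5 + L)² + 2*L) = 59*(-5 + L)² + 118*L)
-31812 + J(-67) = -31812 + (59*(-5 - 67)² + 118*(-67)) = -31812 + (59*(-72)² - 7906) = -31812 + (59*5184 - 7906) = -31812 + (305856 - 7906) = -31812 + 297950 = 266138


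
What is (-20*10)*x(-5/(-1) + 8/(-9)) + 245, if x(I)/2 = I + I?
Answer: -27395/9 ≈ -3043.9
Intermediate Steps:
x(I) = 4*I (x(I) = 2*(I + I) = 2*(2*I) = 4*I)
(-20*10)*x(-5/(-1) + 8/(-9)) + 245 = (-20*10)*(4*(-5/(-1) + 8/(-9))) + 245 = -800*(-5*(-1) + 8*(-1/9)) + 245 = -800*(5 - 8/9) + 245 = -800*37/9 + 245 = -200*148/9 + 245 = -29600/9 + 245 = -27395/9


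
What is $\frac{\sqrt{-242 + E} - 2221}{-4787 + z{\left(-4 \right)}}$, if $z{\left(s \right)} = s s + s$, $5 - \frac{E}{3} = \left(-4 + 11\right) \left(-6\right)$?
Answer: $\frac{2221}{4775} - \frac{i \sqrt{101}}{4775} \approx 0.46513 - 0.0021047 i$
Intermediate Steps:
$E = 141$ ($E = 15 - 3 \left(-4 + 11\right) \left(-6\right) = 15 - 3 \cdot 7 \left(-6\right) = 15 - -126 = 15 + 126 = 141$)
$z{\left(s \right)} = s + s^{2}$ ($z{\left(s \right)} = s^{2} + s = s + s^{2}$)
$\frac{\sqrt{-242 + E} - 2221}{-4787 + z{\left(-4 \right)}} = \frac{\sqrt{-242 + 141} - 2221}{-4787 - 4 \left(1 - 4\right)} = \frac{\sqrt{-101} - 2221}{-4787 - -12} = \frac{i \sqrt{101} - 2221}{-4787 + 12} = \frac{-2221 + i \sqrt{101}}{-4775} = \left(-2221 + i \sqrt{101}\right) \left(- \frac{1}{4775}\right) = \frac{2221}{4775} - \frac{i \sqrt{101}}{4775}$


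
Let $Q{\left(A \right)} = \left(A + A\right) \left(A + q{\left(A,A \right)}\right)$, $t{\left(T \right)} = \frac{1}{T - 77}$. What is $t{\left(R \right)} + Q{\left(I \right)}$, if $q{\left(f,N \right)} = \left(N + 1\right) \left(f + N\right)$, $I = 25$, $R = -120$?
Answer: $\frac{13051249}{197} \approx 66250.0$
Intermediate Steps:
$t{\left(T \right)} = \frac{1}{-77 + T}$
$q{\left(f,N \right)} = \left(1 + N\right) \left(N + f\right)$
$Q{\left(A \right)} = 2 A \left(2 A^{2} + 3 A\right)$ ($Q{\left(A \right)} = \left(A + A\right) \left(A + \left(A + A + A^{2} + A A\right)\right) = 2 A \left(A + \left(A + A + A^{2} + A^{2}\right)\right) = 2 A \left(A + \left(2 A + 2 A^{2}\right)\right) = 2 A \left(2 A^{2} + 3 A\right)$)
$t{\left(R \right)} + Q{\left(I \right)} = \frac{1}{-77 - 120} + 25^{2} \left(6 + 4 \cdot 25\right) = \frac{1}{-197} + 625 \left(6 + 100\right) = - \frac{1}{197} + 625 \cdot 106 = - \frac{1}{197} + 66250 = \frac{13051249}{197}$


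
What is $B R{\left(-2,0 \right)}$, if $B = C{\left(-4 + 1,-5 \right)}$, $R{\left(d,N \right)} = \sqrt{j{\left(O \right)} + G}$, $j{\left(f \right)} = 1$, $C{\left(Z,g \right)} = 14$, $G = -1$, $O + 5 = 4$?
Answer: $0$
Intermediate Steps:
$O = -1$ ($O = -5 + 4 = -1$)
$R{\left(d,N \right)} = 0$ ($R{\left(d,N \right)} = \sqrt{1 - 1} = \sqrt{0} = 0$)
$B = 14$
$B R{\left(-2,0 \right)} = 14 \cdot 0 = 0$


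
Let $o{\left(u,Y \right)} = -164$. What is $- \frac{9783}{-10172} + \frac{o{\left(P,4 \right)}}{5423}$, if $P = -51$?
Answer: $\frac{51385001}{55162756} \approx 0.93152$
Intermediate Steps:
$- \frac{9783}{-10172} + \frac{o{\left(P,4 \right)}}{5423} = - \frac{9783}{-10172} - \frac{164}{5423} = \left(-9783\right) \left(- \frac{1}{10172}\right) - \frac{164}{5423} = \frac{9783}{10172} - \frac{164}{5423} = \frac{51385001}{55162756}$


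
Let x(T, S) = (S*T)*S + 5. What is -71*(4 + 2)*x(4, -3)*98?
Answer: -1711668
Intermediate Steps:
x(T, S) = 5 + T*S² (x(T, S) = T*S² + 5 = 5 + T*S²)
-71*(4 + 2)*x(4, -3)*98 = -71*(4 + 2)*(5 + 4*(-3)²)*98 = -426*(5 + 4*9)*98 = -426*(5 + 36)*98 = -426*41*98 = -71*246*98 = -17466*98 = -1711668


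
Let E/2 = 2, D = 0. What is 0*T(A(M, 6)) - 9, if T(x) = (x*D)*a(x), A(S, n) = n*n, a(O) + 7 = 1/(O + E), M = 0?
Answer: -9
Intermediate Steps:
E = 4 (E = 2*2 = 4)
a(O) = -7 + 1/(4 + O) (a(O) = -7 + 1/(O + 4) = -7 + 1/(4 + O))
A(S, n) = n**2
T(x) = 0 (T(x) = (x*0)*((-27 - 7*x)/(4 + x)) = 0*((-27 - 7*x)/(4 + x)) = 0)
0*T(A(M, 6)) - 9 = 0*0 - 9 = 0 - 9 = -9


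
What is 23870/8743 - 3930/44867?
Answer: 148087900/56038883 ≈ 2.6426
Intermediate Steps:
23870/8743 - 3930/44867 = 23870*(1/8743) - 3930*1/44867 = 3410/1249 - 3930/44867 = 148087900/56038883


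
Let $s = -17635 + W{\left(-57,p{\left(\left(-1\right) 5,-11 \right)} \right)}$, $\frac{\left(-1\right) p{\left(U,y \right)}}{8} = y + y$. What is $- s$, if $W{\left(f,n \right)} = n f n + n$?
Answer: $1783091$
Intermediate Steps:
$p{\left(U,y \right)} = - 16 y$ ($p{\left(U,y \right)} = - 8 \left(y + y\right) = - 8 \cdot 2 y = - 16 y$)
$W{\left(f,n \right)} = n + f n^{2}$ ($W{\left(f,n \right)} = f n n + n = f n^{2} + n = n + f n^{2}$)
$s = -1783091$ ($s = -17635 + \left(-16\right) \left(-11\right) \left(1 - 57 \left(\left(-16\right) \left(-11\right)\right)\right) = -17635 + 176 \left(1 - 10032\right) = -17635 + 176 \left(-10031\right) = -17635 - 1765456 = -1783091$)
$- s = \left(-1\right) \left(-1783091\right) = 1783091$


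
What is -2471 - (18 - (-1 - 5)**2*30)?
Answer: -1409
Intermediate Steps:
-2471 - (18 - (-1 - 5)**2*30) = -2471 - (18 - 1*(-6)**2*30) = -2471 - (18 - 1*36*30) = -2471 - (18 - 36*30) = -2471 - (18 - 1080) = -2471 - 1*(-1062) = -2471 + 1062 = -1409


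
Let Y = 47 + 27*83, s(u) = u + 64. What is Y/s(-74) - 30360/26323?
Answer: -2751392/11965 ≈ -229.95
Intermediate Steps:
s(u) = 64 + u
Y = 2288 (Y = 47 + 2241 = 2288)
Y/s(-74) - 30360/26323 = 2288/(64 - 74) - 30360/26323 = 2288/(-10) - 30360*1/26323 = 2288*(-⅒) - 2760/2393 = -1144/5 - 2760/2393 = -2751392/11965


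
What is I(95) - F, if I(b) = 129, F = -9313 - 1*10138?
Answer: 19580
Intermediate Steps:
F = -19451 (F = -9313 - 10138 = -19451)
I(95) - F = 129 - 1*(-19451) = 129 + 19451 = 19580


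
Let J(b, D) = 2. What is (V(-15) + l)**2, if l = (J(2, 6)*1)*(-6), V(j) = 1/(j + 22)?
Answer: 6889/49 ≈ 140.59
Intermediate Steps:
V(j) = 1/(22 + j)
l = -12 (l = (2*1)*(-6) = 2*(-6) = -12)
(V(-15) + l)**2 = (1/(22 - 15) - 12)**2 = (1/7 - 12)**2 = (-83/7)**2 = 6889/49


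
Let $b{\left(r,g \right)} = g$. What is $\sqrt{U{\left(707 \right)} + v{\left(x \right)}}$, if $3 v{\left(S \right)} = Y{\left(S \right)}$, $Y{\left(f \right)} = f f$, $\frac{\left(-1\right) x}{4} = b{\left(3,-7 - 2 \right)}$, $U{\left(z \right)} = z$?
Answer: $\sqrt{1139} \approx 33.749$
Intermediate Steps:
$x = 36$ ($x = - 4 \left(-7 - 2\right) = \left(-4\right) \left(-9\right) = 36$)
$Y{\left(f \right)} = f^{2}$
$v{\left(S \right)} = \frac{S^{2}}{3}$
$\sqrt{U{\left(707 \right)} + v{\left(x \right)}} = \sqrt{707 + \frac{36^{2}}{3}} = \sqrt{707 + \frac{1}{3} \cdot 1296} = \sqrt{707 + 432} = \sqrt{1139}$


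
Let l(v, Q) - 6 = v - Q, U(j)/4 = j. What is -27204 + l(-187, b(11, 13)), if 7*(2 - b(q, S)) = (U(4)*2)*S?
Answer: -191293/7 ≈ -27328.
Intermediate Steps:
U(j) = 4*j
b(q, S) = 2 - 32*S/7 (b(q, S) = 2 - (4*4)*2*S/7 = 2 - 16*2*S/7 = 2 - 32*S/7)
l(v, Q) = 6 + v - Q (l(v, Q) = 6 + (v - Q) = 6 + v - Q)
-27204 + l(-187, b(11, 13)) = -27204 + (6 - 187 - (2 - 32/7*13)) = -27204 + (6 - 187 - (2 - 416/7)) = -27204 + (6 - 187 - 1*(-402/7)) = -27204 + (6 - 187 + 402/7) = -27204 - 865/7 = -191293/7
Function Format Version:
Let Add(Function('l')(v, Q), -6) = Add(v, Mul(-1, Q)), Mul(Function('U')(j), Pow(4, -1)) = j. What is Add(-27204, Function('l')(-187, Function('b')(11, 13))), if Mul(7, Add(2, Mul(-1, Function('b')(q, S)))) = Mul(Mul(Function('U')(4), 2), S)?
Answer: Rational(-191293, 7) ≈ -27328.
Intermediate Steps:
Function('U')(j) = Mul(4, j)
Function('b')(q, S) = Add(2, Mul(Rational(-32, 7), S)) (Function('b')(q, S) = Add(2, Mul(Rational(-1, 7), Mul(Mul(Mul(4, 4), 2), S))) = Add(2, Mul(Rational(-1, 7), Mul(Mul(16, 2), S))) = Add(2, Mul(Rational(-1, 7), Mul(32, S))) = Add(2, Mul(Rational(-32, 7), S)))
Function('l')(v, Q) = Add(6, v, Mul(-1, Q)) (Function('l')(v, Q) = Add(6, Add(v, Mul(-1, Q))) = Add(6, v, Mul(-1, Q)))
Add(-27204, Function('l')(-187, Function('b')(11, 13))) = Add(-27204, Add(6, -187, Mul(-1, Add(2, Mul(Rational(-32, 7), 13))))) = Add(-27204, Add(6, -187, Mul(-1, Add(2, Rational(-416, 7))))) = Add(-27204, Add(6, -187, Mul(-1, Rational(-402, 7)))) = Add(-27204, Add(6, -187, Rational(402, 7))) = Add(-27204, Rational(-865, 7)) = Rational(-191293, 7)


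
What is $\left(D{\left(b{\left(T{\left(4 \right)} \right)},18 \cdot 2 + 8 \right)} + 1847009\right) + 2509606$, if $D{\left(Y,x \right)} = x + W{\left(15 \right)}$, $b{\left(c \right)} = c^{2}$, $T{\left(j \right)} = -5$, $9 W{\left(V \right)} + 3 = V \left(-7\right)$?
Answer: $4356647$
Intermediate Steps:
$W{\left(V \right)} = - \frac{1}{3} - \frac{7 V}{9}$ ($W{\left(V \right)} = - \frac{1}{3} + \frac{V \left(-7\right)}{9} = - \frac{1}{3} + \frac{\left(-7\right) V}{9} = - \frac{1}{3} - \frac{7 V}{9}$)
$D{\left(Y,x \right)} = -12 + x$ ($D{\left(Y,x \right)} = x - 12 = -12 + x$)
$\left(D{\left(b{\left(T{\left(4 \right)} \right)},18 \cdot 2 + 8 \right)} + 1847009\right) + 2509606 = \left(\left(-12 + \left(18 \cdot 2 + 8\right)\right) + 1847009\right) + 2509606 = \left(\left(-12 + \left(36 + 8\right)\right) + 1847009\right) + 2509606 = \left(\left(-12 + 44\right) + 1847009\right) + 2509606 = \left(32 + 1847009\right) + 2509606 = 1847041 + 2509606 = 4356647$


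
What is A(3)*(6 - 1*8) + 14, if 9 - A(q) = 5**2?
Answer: 46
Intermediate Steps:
A(q) = -16 (A(q) = 9 - 1*5**2 = 9 - 1*25 = 9 - 25 = -16)
A(3)*(6 - 1*8) + 14 = -16*(6 - 1*8) + 14 = -16*(6 - 8) + 14 = -16*(-2) + 14 = 32 + 14 = 46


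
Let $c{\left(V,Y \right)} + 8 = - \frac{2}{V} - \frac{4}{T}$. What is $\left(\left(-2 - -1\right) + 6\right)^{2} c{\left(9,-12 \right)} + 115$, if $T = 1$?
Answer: $- \frac{1715}{9} \approx -190.56$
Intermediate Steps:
$c{\left(V,Y \right)} = -12 - \frac{2}{V}$ ($c{\left(V,Y \right)} = -8 - \left(4 + \frac{2}{V}\right) = -12 - \frac{2}{V}$)
$\left(\left(-2 - -1\right) + 6\right)^{2} c{\left(9,-12 \right)} + 115 = \left(\left(-2 - -1\right) + 6\right)^{2} \left(-12 - \frac{2}{9}\right) + 115 = \left(\left(-2 + 1\right) + 6\right)^{2} \left(-12 - \frac{2}{9}\right) + 115 = \left(-1 + 6\right)^{2} \left(-12 - \frac{2}{9}\right) + 115 = 5^{2} \left(- \frac{110}{9}\right) + 115 = 25 \left(- \frac{110}{9}\right) + 115 = - \frac{2750}{9} + 115 = - \frac{1715}{9}$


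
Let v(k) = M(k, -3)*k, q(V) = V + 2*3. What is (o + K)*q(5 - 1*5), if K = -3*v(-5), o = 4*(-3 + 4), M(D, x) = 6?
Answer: 564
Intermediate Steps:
q(V) = 6 + V (q(V) = V + 6 = 6 + V)
v(k) = 6*k
o = 4 (o = 4*1 = 4)
K = 90 (K = -18*(-5) = -3*(-30) = 90)
(o + K)*q(5 - 1*5) = (4 + 90)*(6 + (5 - 1*5)) = 94*(6 + (5 - 5)) = 94*(6 + 0) = 94*6 = 564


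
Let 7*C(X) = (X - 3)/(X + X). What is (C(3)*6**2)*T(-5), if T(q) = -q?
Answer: 0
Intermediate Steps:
C(X) = (-3 + X)/(14*X) (C(X) = ((X - 3)/(X + X))/7 = ((-3 + X)/((2*X)))/7 = ((-3 + X)*(1/(2*X)))/7 = ((-3 + X)/(2*X))/7 = (-3 + X)/(14*X))
(C(3)*6**2)*T(-5) = (((1/14)*(-3 + 3)/3)*6**2)*(-1*(-5)) = (((1/14)*(1/3)*0)*36)*5 = (0*36)*5 = 0*5 = 0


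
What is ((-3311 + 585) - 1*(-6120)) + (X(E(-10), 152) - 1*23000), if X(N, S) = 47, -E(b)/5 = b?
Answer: -19559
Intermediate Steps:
E(b) = -5*b
((-3311 + 585) - 1*(-6120)) + (X(E(-10), 152) - 1*23000) = ((-3311 + 585) - 1*(-6120)) + (47 - 1*23000) = (-2726 + 6120) + (47 - 23000) = 3394 - 22953 = -19559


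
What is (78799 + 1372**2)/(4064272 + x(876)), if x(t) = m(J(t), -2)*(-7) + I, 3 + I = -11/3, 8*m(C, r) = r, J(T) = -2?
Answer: 3362028/6967315 ≈ 0.48254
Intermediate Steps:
m(C, r) = r/8
I = -20/3 (I = -3 - 11/3 = -20/3 ≈ -6.6667)
x(t) = -59/12 (x(t) = ((1/8)*(-2))*(-7) - 20/3 = -1/4*(-7) - 20/3 = 7/4 - 20/3 = -59/12)
(78799 + 1372**2)/(4064272 + x(876)) = (78799 + 1372**2)/(4064272 - 59/12) = (78799 + 1882384)/(48771205/12) = 1961183*(12/48771205) = 3362028/6967315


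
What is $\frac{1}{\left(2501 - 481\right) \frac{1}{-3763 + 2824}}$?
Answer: $- \frac{939}{2020} \approx -0.46485$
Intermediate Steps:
$\frac{1}{\left(2501 - 481\right) \frac{1}{-3763 + 2824}} = \frac{1}{2020 \frac{1}{-939}} = \frac{1}{2020 \left(- \frac{1}{939}\right)} = \frac{1}{- \frac{2020}{939}} = - \frac{939}{2020}$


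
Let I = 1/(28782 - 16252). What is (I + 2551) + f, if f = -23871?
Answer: -267139599/12530 ≈ -21320.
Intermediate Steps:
I = 1/12530 ≈ 7.9808e-5
(I + 2551) + f = (1/12530 + 2551) - 23871 = 31964031/12530 - 23871 = -267139599/12530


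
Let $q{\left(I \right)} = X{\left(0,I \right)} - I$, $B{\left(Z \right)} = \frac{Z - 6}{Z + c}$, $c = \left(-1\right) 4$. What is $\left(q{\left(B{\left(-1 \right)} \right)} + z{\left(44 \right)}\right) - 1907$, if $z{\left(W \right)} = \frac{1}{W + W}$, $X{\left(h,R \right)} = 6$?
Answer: $- \frac{837051}{440} \approx -1902.4$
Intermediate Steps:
$c = -4$
$B{\left(Z \right)} = \frac{-6 + Z}{-4 + Z}$ ($B{\left(Z \right)} = \frac{Z - 6}{Z - 4} = \frac{-6 + Z}{-4 + Z}$)
$z{\left(W \right)} = \frac{1}{2 W}$
$q{\left(I \right)} = 6 - I$
$\left(q{\left(B{\left(-1 \right)} \right)} + z{\left(44 \right)}\right) - 1907 = \left(\left(6 - \frac{-6 - 1}{-4 - 1}\right) + \frac{1}{2 \cdot 44}\right) - 1907 = \left(\left(6 - \frac{1}{-5} \left(-7\right)\right) + \frac{1}{2} \cdot \frac{1}{44}\right) - 1907 = \left(\left(6 - \left(- \frac{1}{5}\right) \left(-7\right)\right) + \frac{1}{88}\right) - 1907 = \left(\left(6 - \frac{7}{5}\right) + \frac{1}{88}\right) - 1907 = \left(\frac{23}{5} + \frac{1}{88}\right) - 1907 = \frac{2029}{440} - 1907 = - \frac{837051}{440}$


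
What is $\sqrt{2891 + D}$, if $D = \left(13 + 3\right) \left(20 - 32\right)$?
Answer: $\sqrt{2699} \approx 51.952$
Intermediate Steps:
$D = -192$ ($D = 16 \left(-12\right) = -192$)
$\sqrt{2891 + D} = \sqrt{2891 - 192} = \sqrt{2699}$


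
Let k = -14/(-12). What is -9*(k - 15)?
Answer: 249/2 ≈ 124.50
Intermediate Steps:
k = 7/6 (k = -14*(-1/12) = 7/6 ≈ 1.1667)
-9*(k - 15) = -9*(7/6 - 15) = -9*(-83/6) = 249/2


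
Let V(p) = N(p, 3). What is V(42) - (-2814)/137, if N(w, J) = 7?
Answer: 3773/137 ≈ 27.540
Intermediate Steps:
V(p) = 7
V(42) - (-2814)/137 = 7 - (-2814)/137 = 7 - 1*(-2814/137) = 7 + 2814/137 = 3773/137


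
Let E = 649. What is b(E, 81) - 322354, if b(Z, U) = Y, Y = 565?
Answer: -321789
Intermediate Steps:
b(Z, U) = 565
b(E, 81) - 322354 = 565 - 322354 = -321789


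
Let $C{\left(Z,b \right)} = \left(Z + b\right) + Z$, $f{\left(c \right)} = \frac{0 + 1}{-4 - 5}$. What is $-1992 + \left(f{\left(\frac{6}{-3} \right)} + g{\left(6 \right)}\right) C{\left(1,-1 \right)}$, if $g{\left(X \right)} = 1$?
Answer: $- \frac{17920}{9} \approx -1991.1$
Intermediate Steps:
$f{\left(c \right)} = - \frac{1}{9}$ ($f{\left(c \right)} = 1 \frac{1}{-9} = 1 \left(- \frac{1}{9}\right) = - \frac{1}{9}$)
$C{\left(Z,b \right)} = b + 2 Z$
$-1992 + \left(f{\left(\frac{6}{-3} \right)} + g{\left(6 \right)}\right) C{\left(1,-1 \right)} = -1992 + \left(- \frac{1}{9} + 1\right) \left(-1 + 2 \cdot 1\right) = -1992 + \frac{8 \left(-1 + 2\right)}{9} = -1992 + \frac{8}{9} \cdot 1 = -1992 + \frac{8}{9} = - \frac{17920}{9}$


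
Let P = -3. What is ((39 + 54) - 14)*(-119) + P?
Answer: -9404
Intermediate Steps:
((39 + 54) - 14)*(-119) + P = ((39 + 54) - 14)*(-119) - 3 = (93 - 14)*(-119) - 3 = 79*(-119) - 3 = -9401 - 3 = -9404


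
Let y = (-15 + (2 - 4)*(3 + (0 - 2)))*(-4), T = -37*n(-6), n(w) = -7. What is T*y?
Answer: 17612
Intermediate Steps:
T = 259 (T = -37*(-7) = 259)
y = 68 (y = (-15 - 2*(3 - 2))*(-4) = (-15 - 2*1)*(-4) = (-15 - 2)*(-4) = -17*(-4) = 68)
T*y = 259*68 = 17612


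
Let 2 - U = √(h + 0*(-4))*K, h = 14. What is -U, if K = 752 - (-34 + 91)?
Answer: -2 + 695*√14 ≈ 2598.5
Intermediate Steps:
K = 695 (K = 752 - 1*57 = 752 - 57 = 695)
U = 2 - 695*√14 (U = 2 - √(14 + 0*(-4))*695 = 2 - √(14 + 0)*695 = 2 - √14*695 = 2 - 695*√14 ≈ -2598.5)
-U = -(2 - 695*√14) = -2 + 695*√14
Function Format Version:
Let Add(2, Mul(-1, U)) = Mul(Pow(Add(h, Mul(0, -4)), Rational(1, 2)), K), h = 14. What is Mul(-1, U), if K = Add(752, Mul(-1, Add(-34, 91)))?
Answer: Add(-2, Mul(695, Pow(14, Rational(1, 2)))) ≈ 2598.5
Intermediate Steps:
K = 695 (K = Add(752, Mul(-1, 57)) = Add(752, -57) = 695)
U = Add(2, Mul(-695, Pow(14, Rational(1, 2)))) (U = Add(2, Mul(-1, Mul(Pow(Add(14, Mul(0, -4)), Rational(1, 2)), 695))) = Add(2, Mul(-1, Mul(Pow(Add(14, 0), Rational(1, 2)), 695))) = Add(2, Mul(-1, Mul(Pow(14, Rational(1, 2)), 695))) = Add(2, Mul(-1, Mul(695, Pow(14, Rational(1, 2))))) = Add(2, Mul(-695, Pow(14, Rational(1, 2)))) ≈ -2598.5)
Mul(-1, U) = Mul(-1, Add(2, Mul(-695, Pow(14, Rational(1, 2))))) = Add(-2, Mul(695, Pow(14, Rational(1, 2))))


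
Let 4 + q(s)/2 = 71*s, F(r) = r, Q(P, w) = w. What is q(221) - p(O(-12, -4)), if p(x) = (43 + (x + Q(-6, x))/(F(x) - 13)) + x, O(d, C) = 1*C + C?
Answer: 658103/21 ≈ 31338.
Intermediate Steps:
O(d, C) = 2*C (O(d, C) = C + C = 2*C)
p(x) = 43 + x + 2*x/(-13 + x) (p(x) = (43 + (x + x)/(x - 13)) + x = (43 + (2*x)/(-13 + x)) + x = (43 + 2*x/(-13 + x)) + x = 43 + x + 2*x/(-13 + x))
q(s) = -8 + 142*s (q(s) = -8 + 2*(71*s) = -8 + 142*s)
q(221) - p(O(-12, -4)) = (-8 + 142*221) - (-559 + (2*(-4))² + 32*(2*(-4)))/(-13 + 2*(-4)) = (-8 + 31382) - (-559 + (-8)² + 32*(-8))/(-13 - 8) = 31374 - (-559 + 64 - 256)/(-21) = 31374 - (-1)*(-751)/21 = 31374 - 1*751/21 = 31374 - 751/21 = 658103/21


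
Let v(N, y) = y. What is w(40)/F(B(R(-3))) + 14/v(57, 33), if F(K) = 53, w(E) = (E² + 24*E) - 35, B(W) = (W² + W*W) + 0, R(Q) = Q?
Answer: 84067/1749 ≈ 48.066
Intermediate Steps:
B(W) = 2*W² (B(W) = (W² + W²) + 0 = 2*W² + 0 = 2*W²)
w(E) = -35 + E² + 24*E
w(40)/F(B(R(-3))) + 14/v(57, 33) = (-35 + 40² + 24*40)/53 + 14/33 = (-35 + 1600 + 960)*(1/53) + 14*(1/33) = 2525*(1/53) + 14/33 = 2525/53 + 14/33 = 84067/1749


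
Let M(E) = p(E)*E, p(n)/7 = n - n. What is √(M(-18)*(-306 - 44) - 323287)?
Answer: I*√323287 ≈ 568.58*I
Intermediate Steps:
p(n) = 0 (p(n) = 7*(n - n) = 7*0 = 0)
M(E) = 0 (M(E) = 0*E = 0)
√(M(-18)*(-306 - 44) - 323287) = √(0*(-306 - 44) - 323287) = √(0*(-350) - 323287) = √(0 - 323287) = √(-323287) = I*√323287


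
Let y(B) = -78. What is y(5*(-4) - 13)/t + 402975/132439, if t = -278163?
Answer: 37367688389/12279876519 ≈ 3.0430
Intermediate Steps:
y(5*(-4) - 13)/t + 402975/132439 = -78/(-278163) + 402975/132439 = -78*(-1/278163) + 402975*(1/132439) = 26/92721 + 402975/132439 = 37367688389/12279876519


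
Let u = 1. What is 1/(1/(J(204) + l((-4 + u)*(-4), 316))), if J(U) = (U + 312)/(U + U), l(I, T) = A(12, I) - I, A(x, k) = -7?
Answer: -603/34 ≈ -17.735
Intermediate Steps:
l(I, T) = -7 - I
J(U) = (312 + U)/(2*U) (J(U) = (312 + U)/((2*U)) = (312 + U)*(1/(2*U)) = (312 + U)/(2*U))
1/(1/(J(204) + l((-4 + u)*(-4), 316))) = 1/(1/((½)*(312 + 204)/204 + (-7 - (-4 + 1)*(-4)))) = 1/(1/((½)*(1/204)*516 + (-7 - (-3)*(-4)))) = 1/(1/(43/34 + (-7 - 1*12))) = 1/(1/(43/34 + (-7 - 12))) = 1/(1/(43/34 - 19)) = 1/(1/(-603/34)) = 1/(-34/603) = -603/34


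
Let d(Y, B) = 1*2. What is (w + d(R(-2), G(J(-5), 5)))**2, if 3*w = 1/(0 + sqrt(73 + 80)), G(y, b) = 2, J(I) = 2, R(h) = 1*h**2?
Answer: (306 + sqrt(17))**2/23409 ≈ 4.1085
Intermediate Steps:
R(h) = h**2
d(Y, B) = 2
w = sqrt(17)/153 (w = 1/(3*(0 + sqrt(73 + 80))) = 1/(3*(0 + sqrt(153))) = 1/(3*(0 + 3*sqrt(17))) = 1/(3*((3*sqrt(17)))) = (sqrt(17)/51)/3 = sqrt(17)/153 ≈ 0.026948)
(w + d(R(-2), G(J(-5), 5)))**2 = (sqrt(17)/153 + 2)**2 = (2 + sqrt(17)/153)**2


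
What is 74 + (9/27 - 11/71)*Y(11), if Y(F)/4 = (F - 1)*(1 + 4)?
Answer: 23362/213 ≈ 109.68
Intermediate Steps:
Y(F) = -20 + 20*F (Y(F) = 4*((F - 1)*(1 + 4)) = 4*((-1 + F)*5) = 4*(-5 + 5*F) = -20 + 20*F)
74 + (9/27 - 11/71)*Y(11) = 74 + (9/27 - 11/71)*(-20 + 20*11) = 74 + (9*(1/27) - 11*1/71)*(-20 + 220) = 74 + (1/3 - 11/71)*200 = 74 + (38/213)*200 = 74 + 7600/213 = 23362/213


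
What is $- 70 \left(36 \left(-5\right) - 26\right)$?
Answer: $14420$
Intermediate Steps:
$- 70 \left(36 \left(-5\right) - 26\right) = - 70 \left(-180 - 26\right) = \left(-70\right) \left(-206\right) = 14420$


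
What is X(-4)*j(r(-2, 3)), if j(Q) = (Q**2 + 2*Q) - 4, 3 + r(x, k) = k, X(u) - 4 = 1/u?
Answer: -15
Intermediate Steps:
X(u) = 4 + 1/u
r(x, k) = -3 + k
j(Q) = -4 + Q**2 + 2*Q
X(-4)*j(r(-2, 3)) = (4 + 1/(-4))*(-4 + (-3 + 3)**2 + 2*(-3 + 3)) = (4 - 1/4)*(-4 + 0**2 + 2*0) = 15*(-4 + 0 + 0)/4 = (15/4)*(-4) = -15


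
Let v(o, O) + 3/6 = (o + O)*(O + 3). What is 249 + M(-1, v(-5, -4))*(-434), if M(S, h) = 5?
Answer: -1921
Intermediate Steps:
v(o, O) = -½ + (3 + O)*(O + o) (v(o, O) = -½ + (o + O)*(O + 3) = -½ + (O + o)*(3 + O) = -½ + (3 + O)*(O + o))
249 + M(-1, v(-5, -4))*(-434) = 249 + 5*(-434) = 249 - 2170 = -1921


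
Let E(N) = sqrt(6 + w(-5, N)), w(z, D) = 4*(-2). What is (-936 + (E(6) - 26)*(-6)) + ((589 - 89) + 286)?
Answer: 6 - 6*I*sqrt(2) ≈ 6.0 - 8.4853*I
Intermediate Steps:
w(z, D) = -8
E(N) = I*sqrt(2) (E(N) = sqrt(6 - 8) = sqrt(-2) = I*sqrt(2))
(-936 + (E(6) - 26)*(-6)) + ((589 - 89) + 286) = (-936 + (I*sqrt(2) - 26)*(-6)) + ((589 - 89) + 286) = (-936 + (-26 + I*sqrt(2))*(-6)) + (500 + 286) = (-936 + (156 - 6*I*sqrt(2))) + 786 = (-780 - 6*I*sqrt(2)) + 786 = 6 - 6*I*sqrt(2)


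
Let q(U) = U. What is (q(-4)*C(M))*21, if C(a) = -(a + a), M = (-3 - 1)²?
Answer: 2688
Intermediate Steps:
M = 16 (M = (-4)² = 16)
C(a) = -2*a
(q(-4)*C(M))*21 = -(-8)*16*21 = -4*(-32)*21 = 128*21 = 2688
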